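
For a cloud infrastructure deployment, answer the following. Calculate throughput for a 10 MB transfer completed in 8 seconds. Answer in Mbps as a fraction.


Given: file = 10 MB, time = 8 s
File in Mb = 10 * 8 = 80 Mb
Throughput = 80 / 8 Mbps
Throughput = 10 Mbps

10


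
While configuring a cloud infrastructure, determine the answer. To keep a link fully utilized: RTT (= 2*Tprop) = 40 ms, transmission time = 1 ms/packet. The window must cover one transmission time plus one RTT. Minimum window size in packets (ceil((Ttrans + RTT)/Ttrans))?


Given: Ttrans = 1 ms, RTT = 40 ms (= 2 * Tprop, Tprop = 20 ms)
Time until first ACK returns = Ttrans + RTT = 1 + 40 = 41 ms
Need W * Ttrans >= Ttrans + RTT  ->  W >= (Ttrans + RTT) / Ttrans
(Ttrans + RTT) / Ttrans = 41 / 1 = 41
W_min = ceil(41) = 41

41


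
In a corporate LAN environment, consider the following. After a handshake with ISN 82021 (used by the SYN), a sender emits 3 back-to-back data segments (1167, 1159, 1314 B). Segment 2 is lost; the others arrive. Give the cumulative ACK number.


SYN uses sequence number 82021; first data byte = ISN + 1 = 82022.
Segment 1: SEQ = 82022, len = 1167 B, covers [82022, 83188]
Segment 2: SEQ = 83189, len = 1159 B, covers [83189, 84347] [LOST]
Segment 3: SEQ = 84348, len = 1314 B, covers [84348, 85661]
In-order data received: bytes [82022, 83188] (segments 1..1).
Segment 2 missing -> gap begins at byte 83189; later segments buffered out of order.
Cumulative ACK = next expected in-order byte = 82022 + 1167 = 83189

83189


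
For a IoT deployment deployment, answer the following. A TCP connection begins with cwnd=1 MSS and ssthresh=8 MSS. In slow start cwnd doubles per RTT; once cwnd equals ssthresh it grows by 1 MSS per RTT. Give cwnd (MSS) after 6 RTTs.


RTT 0: cwnd = 1 MSS (initial)
RTT 1: cwnd = 2 MSS (slow start, doubled)
RTT 2: cwnd = 4 MSS (slow start, doubled)
RTT 3: cwnd = 8 MSS (slow start, doubled)
RTT 4: cwnd = 9 MSS (congestion avoidance, +1)
RTT 5: cwnd = 10 MSS (congestion avoidance, +1)
RTT 6: cwnd = 11 MSS (congestion avoidance, +1)

11


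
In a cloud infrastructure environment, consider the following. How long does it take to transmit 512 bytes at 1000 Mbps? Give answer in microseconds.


Given: packet = 512 bytes, bandwidth = 1000 Mbps
Packet in bits = 512 * 8 = 4096 bits
Bandwidth = 1000 * 10^6 = 1000000000 bps
Time = 4096 / 1000000000 seconds
Time in us = 4096 * 10^6 / 1000000000 = 4.096

4.096


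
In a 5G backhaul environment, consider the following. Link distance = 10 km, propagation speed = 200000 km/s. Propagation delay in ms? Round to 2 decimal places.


Given: distance = 10 km, speed = 200000 km/s
Delay = distance / speed = 10 / 200000 seconds
Delay in ms = 10 * 1000 / 200000
Delay = 0.0500 ms
Rounded to 2 dp = 0.05 ms

0.05


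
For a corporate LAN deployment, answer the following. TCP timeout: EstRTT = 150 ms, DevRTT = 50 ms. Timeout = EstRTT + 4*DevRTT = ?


Given: EstRTT = 150 ms, DevRTT = 50 ms
Timeout = EstRTT + 4 * DevRTT
4 * DevRTT = 4 * 50 = 200
Timeout = 150 + 200 = 350 ms

350


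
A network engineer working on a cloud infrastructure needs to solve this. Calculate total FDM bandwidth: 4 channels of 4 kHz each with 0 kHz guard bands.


Given: 4 channels, 4 kHz each, guard = 0 kHz
Channel bandwidth = 4 * 4 = 16 kHz
Guard bands = 3 gaps * 0 kHz = 0 kHz
Total = 16 + 0 = 16 kHz

16


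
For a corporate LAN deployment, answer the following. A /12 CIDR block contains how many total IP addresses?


Given: CIDR prefix /12
Host bits = 32 - 12 = 20
Total addresses = 2^20 = 1048576

1048576


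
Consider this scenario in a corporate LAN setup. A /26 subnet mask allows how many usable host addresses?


Given: subnet mask /26
Host bits = 32 - 26 = 6
Total addresses = 2^6 = 64
Usable hosts = 64 - 2 (network + broadcast) = 62

62


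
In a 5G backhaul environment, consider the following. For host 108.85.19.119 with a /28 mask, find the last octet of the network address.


Given: IP = 108.85.19.119, prefix = /28
Subnet mask = 255.255.255.240
Last octet of IP: 119
Last octet of mask: 240
Network last octet = 119 AND 240 = 112

112


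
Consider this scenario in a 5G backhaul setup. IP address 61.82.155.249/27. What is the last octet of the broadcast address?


Given: IP = 61.82.155.249, prefix = /27
Host bits = 32 - 27 = 5
Network last octet = 249 AND mask = 224
Host part size = 2^5 - 1 = 31
Broadcast last octet = 224 OR 31 = 255

255


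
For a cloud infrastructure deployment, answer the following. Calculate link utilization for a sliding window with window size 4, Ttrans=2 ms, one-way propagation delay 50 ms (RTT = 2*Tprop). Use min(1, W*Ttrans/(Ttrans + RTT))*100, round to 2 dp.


Given: W = 4, Ttrans = 2 ms, RTT = 100 ms (= 2 * Tprop, Tprop = 50 ms)
Cycle time = Ttrans + RTT = 2 + 100 = 102 ms (first packet sent until its ACK returns)
W * Ttrans = 4 * 2 = 8 ms of sending per cycle
W * Ttrans / (Ttrans + RTT) = 8 / 102 = 0.078431
U = min(1, 0.078431) = 0.078431
U% = 7.84%

7.84


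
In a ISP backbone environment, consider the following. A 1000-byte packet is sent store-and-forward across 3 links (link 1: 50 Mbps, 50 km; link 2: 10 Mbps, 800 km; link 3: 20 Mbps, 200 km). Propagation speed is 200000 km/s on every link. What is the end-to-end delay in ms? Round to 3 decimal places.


Packet = 1000 bytes = 8000 bits. Store-and-forward: sum (t_trans + t_prop) per link.
Link 1: t_trans = 8000/(50*10^6) s = 0.1600 ms; t_prop = 50/200000 s = 0.2500 ms; subtotal = 0.4100 ms
Link 2: t_trans = 8000/(10*10^6) s = 0.8000 ms; t_prop = 800/200000 s = 4.0000 ms; subtotal = 4.8000 ms
Link 3: t_trans = 8000/(20*10^6) s = 0.4000 ms; t_prop = 200/200000 s = 1.0000 ms; subtotal = 1.4000 ms
End-to-end = 0.4100 + 4.8000 + 1.4000 = 6.6100 ms -> 6.610 ms (3 dp)

6.610


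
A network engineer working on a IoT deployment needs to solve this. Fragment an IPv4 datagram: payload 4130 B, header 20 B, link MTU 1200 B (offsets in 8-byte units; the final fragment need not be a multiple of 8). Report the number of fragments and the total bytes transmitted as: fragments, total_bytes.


Max data per non-final fragment = floor((MTU - header)/8)*8 = floor((1200 - 20)/8)*8 = floor(1180/8)*8 = 1176 B
Final fragment needs no 8-byte alignment: it can carry up to MTU - header = 1180 B
Non-final fragments needed = ceil((payload - 1180) / 1176) = ceil(2950/1176) = ceil(2.5085) = 3
Number of fragments = 3 + 1 = 4
Fragment sizes (data): 3 * 1176 B + 602 B (last, 602 <= 1180 OK)
Total bytes sent = payload + n_frags * header = 4130 + 4*20 = 4130 + 80 = 4210 B

4, 4210


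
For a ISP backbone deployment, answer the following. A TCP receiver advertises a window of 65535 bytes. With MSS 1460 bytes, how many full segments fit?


Given: RWND = 65535 bytes, MSS = 1460 bytes
Full segments = floor(RWND / MSS)
Full segments = floor(65535 / 1460)
Full segments = floor(44.887) = 44

44


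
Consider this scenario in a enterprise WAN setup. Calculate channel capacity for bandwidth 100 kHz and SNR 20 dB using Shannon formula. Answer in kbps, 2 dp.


Given: B = 100 kHz, SNR = 20 dB
SNR linear = 10^(20/10) = 100
1 + SNR = 101
log2(101) = 6.6582114828
C = 100 * 1000 * 6.6582114828 = 665821.1483 bps
C = 665.821148 kbps -> 665.82 kbps (2 dp)

665.82


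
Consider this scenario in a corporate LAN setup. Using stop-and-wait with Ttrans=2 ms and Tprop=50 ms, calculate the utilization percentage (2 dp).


Given: Ttrans = 2 ms, Tprop = 50 ms
RTT = 2 * Tprop = 2 * 50 = 100 ms
U = Ttrans / (Ttrans + RTT)
U = 2 / (2 + 100)
U = 2 / 102 = 0.019608
U% = 1.96%

1.96


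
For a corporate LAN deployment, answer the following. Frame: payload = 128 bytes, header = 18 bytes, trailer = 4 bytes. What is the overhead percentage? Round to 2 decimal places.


Given: payload = 128 B, header = 18 B, trailer = 4 B
Overhead bytes = header + trailer = 18 + 4 = 22
Total frame = payload + overhead = 128 + 22 = 150
Overhead % = 22 / 150 * 100 = 14.6667% -> 14.67% (2 dp)

14.67


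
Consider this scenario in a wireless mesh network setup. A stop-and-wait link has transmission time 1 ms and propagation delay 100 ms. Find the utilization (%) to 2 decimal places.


Given: Ttrans = 1 ms, Tprop = 100 ms
RTT = 2 * Tprop = 2 * 100 = 200 ms
U = Ttrans / (Ttrans + RTT)
U = 1 / (1 + 200)
U = 1 / 201 = 0.004975
U% = 0.50%

0.50


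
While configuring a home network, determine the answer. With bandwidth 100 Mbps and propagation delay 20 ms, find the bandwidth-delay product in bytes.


Given: bandwidth = 100 Mbps, delay = 20 ms
BDP in bits = 100 * 10^6 * 20 / 1000
BDP in bits = 2000000
BDP in bytes = 2000000 / 8 = 250000

250000


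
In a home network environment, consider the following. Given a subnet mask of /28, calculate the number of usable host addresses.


Given: subnet mask /28
Host bits = 32 - 28 = 4
Total addresses = 2^4 = 16
Usable hosts = 16 - 2 (network + broadcast) = 14

14


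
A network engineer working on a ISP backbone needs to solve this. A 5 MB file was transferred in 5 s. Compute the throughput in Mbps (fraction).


Given: file = 5 MB, time = 5 s
File in Mb = 5 * 8 = 40 Mb
Throughput = 40 / 5 Mbps
Throughput = 8 Mbps

8


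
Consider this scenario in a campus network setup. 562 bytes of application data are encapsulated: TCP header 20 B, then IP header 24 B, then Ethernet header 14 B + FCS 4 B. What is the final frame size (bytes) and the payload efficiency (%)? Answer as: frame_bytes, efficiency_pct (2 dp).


TCP segment = 562 + 20 = 582 B
IP packet = 582 + 24 = 606 B
Ethernet frame = 606 + 14 + 4 = 624 B
Efficiency = app / frame = 562 / 624 = 0.900641 = 90.0641% -> 90.06% (2 dp)

624, 90.06


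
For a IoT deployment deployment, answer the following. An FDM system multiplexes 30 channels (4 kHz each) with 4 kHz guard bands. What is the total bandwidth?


Given: 30 channels, 4 kHz each, guard = 4 kHz
Channel bandwidth = 30 * 4 = 120 kHz
Guard bands = 29 gaps * 4 kHz = 116 kHz
Total = 120 + 116 = 236 kHz

236


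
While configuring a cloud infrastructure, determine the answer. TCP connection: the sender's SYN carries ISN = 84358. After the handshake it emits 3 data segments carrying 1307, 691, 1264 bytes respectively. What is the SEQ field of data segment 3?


The SYN occupies sequence number ISN = 84358, so the first data byte is ISN + 1 = 84359.
SEQ of data segment i = (ISN + 1) + sum of payload sizes of segments 1..i-1.
Segment 1: SEQ = 84359, payload = 1307 bytes
Segment 2: SEQ = 85666, payload = 691 bytes
Segment 3: SEQ = 86357, payload = 1264 bytes
SEQ of segment 3 = 84359 + 1307 + 691 = 86357

86357


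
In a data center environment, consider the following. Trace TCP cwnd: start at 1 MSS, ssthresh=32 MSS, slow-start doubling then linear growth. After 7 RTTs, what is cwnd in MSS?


RTT 0: cwnd = 1 MSS (initial)
RTT 1: cwnd = 2 MSS (slow start, doubled)
RTT 2: cwnd = 4 MSS (slow start, doubled)
RTT 3: cwnd = 8 MSS (slow start, doubled)
RTT 4: cwnd = 16 MSS (slow start, doubled)
RTT 5: cwnd = 32 MSS (slow start, doubled)
RTT 6: cwnd = 33 MSS (congestion avoidance, +1)
RTT 7: cwnd = 34 MSS (congestion avoidance, +1)

34


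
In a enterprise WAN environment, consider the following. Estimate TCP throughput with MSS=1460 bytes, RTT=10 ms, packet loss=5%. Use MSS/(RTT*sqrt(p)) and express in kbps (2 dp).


Given: MSS = 1460 bytes, RTT = 10 ms, loss = 5%
RTT in seconds = 10 / 1000 = 0.01
Loss rate = 5% = 0.05
sqrt(loss) = sqrt(0.05) = 0.223606797750
Throughput (bytes/s) = 1460 / (0.01 * 0.223606797750) = 652931.8494
Throughput (kbps) = 652931.8494 * 8 / 1000 = 5223.454795 -> 5223.45 kbps (2 dp)

5223.45


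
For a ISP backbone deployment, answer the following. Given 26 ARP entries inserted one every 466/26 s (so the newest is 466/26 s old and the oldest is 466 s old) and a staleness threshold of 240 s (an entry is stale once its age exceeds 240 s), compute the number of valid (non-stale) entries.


Ages are k * 466/26 s for k = 1..26 (spacing = 17.9231 s).
Entry k is valid iff k * 466/26 <= 240 iff k <= 26 * 240 / 466 = 13.3906
n_valid = floor(13.3906) = 13
(n_stale = 26 - 13 = 13)

13


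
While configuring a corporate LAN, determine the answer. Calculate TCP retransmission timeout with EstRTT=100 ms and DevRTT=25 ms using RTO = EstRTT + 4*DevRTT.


Given: EstRTT = 100 ms, DevRTT = 25 ms
Timeout = EstRTT + 4 * DevRTT
4 * DevRTT = 4 * 25 = 100
Timeout = 100 + 100 = 200 ms

200


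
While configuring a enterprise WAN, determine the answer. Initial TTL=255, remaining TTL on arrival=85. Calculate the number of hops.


Given: initial TTL = 255, received TTL = 85
Hops = initial TTL - received TTL
Hops = 255 - 85 = 170

170


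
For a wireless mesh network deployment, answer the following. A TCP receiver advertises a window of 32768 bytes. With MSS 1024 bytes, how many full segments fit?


Given: RWND = 32768 bytes, MSS = 1024 bytes
Full segments = floor(RWND / MSS)
Full segments = floor(32768 / 1024)
Full segments = floor(32.0) = 32

32


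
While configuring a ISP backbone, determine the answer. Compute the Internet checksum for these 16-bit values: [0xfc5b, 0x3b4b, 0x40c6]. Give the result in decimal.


Given words: [0xfc5b, 0x3b4b, 0x40c6]
Step 1: Sum all words
Raw sum = 64603 + 15179 + 16582 = 96364
Step 2: Fold carry: (30828 + 1) = 30829
One's complement = ~30829 & 0xFFFF = 34706

34706


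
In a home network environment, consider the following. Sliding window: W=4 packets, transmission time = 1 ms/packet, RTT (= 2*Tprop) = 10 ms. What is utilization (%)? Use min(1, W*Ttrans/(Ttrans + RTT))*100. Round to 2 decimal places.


Given: W = 4, Ttrans = 1 ms, RTT = 10 ms (= 2 * Tprop, Tprop = 5 ms)
Cycle time = Ttrans + RTT = 1 + 10 = 11 ms (first packet sent until its ACK returns)
W * Ttrans = 4 * 1 = 4 ms of sending per cycle
W * Ttrans / (Ttrans + RTT) = 4 / 11 = 0.363636
U = min(1, 0.363636) = 0.363636
U% = 36.36%

36.36


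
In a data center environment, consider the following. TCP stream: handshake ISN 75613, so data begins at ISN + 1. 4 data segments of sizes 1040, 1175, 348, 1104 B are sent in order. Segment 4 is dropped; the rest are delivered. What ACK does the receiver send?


SYN uses sequence number 75613; first data byte = ISN + 1 = 75614.
Segment 1: SEQ = 75614, len = 1040 B, covers [75614, 76653]
Segment 2: SEQ = 76654, len = 1175 B, covers [76654, 77828]
Segment 3: SEQ = 77829, len = 348 B, covers [77829, 78176]
Segment 4: SEQ = 78177, len = 1104 B, covers [78177, 79280] [LOST]
In-order data received: bytes [75614, 78176] (segments 1..3).
Segment 4 missing -> gap begins at byte 78177.
Cumulative ACK = next expected in-order byte = 75614 + 1040 + 1175 + 348 = 78177

78177


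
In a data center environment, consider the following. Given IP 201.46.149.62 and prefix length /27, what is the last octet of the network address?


Given: IP = 201.46.149.62, prefix = /27
Subnet mask = 255.255.255.224
Last octet of IP: 62
Last octet of mask: 224
Network last octet = 62 AND 224 = 32

32


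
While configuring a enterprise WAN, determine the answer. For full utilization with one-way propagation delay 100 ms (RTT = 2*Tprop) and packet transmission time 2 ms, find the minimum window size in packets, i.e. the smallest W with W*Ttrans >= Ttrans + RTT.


Given: Ttrans = 2 ms, RTT = 200 ms (= 2 * Tprop, Tprop = 100 ms)
Time until first ACK returns = Ttrans + RTT = 2 + 200 = 202 ms
Need W * Ttrans >= Ttrans + RTT  ->  W >= (Ttrans + RTT) / Ttrans
(Ttrans + RTT) / Ttrans = 202 / 2 = 101
W_min = ceil(101) = 101

101


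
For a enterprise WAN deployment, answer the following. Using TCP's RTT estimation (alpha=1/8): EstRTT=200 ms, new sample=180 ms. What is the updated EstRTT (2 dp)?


Given: EstRTT = 200 ms, SampleRTT = 180 ms, alpha = 1/8
New EstRTT = (1 - alpha) * EstRTT + alpha * SampleRTT
(7/8) * 200 = 175
(1/8) * 180 = 22.5
New EstRTT = 175 + 22.5 = 197.5 ms -> 197.50 ms (2 dp)

197.50


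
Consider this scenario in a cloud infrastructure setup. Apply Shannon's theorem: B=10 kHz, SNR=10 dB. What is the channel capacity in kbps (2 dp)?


Given: B = 10 kHz, SNR = 10 dB
SNR linear = 10^(10/10) = 10
1 + SNR = 11
log2(11) = 3.4594316186
C = 10 * 1000 * 3.4594316186 = 34594.3162 bps
C = 34.594316 kbps -> 34.59 kbps (2 dp)

34.59


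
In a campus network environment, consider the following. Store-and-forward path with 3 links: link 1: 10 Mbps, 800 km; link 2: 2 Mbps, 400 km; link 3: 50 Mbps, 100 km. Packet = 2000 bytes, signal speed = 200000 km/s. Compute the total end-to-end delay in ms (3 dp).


Packet = 2000 bytes = 16000 bits. Store-and-forward: sum (t_trans + t_prop) per link.
Link 1: t_trans = 16000/(10*10^6) s = 1.6000 ms; t_prop = 800/200000 s = 4.0000 ms; subtotal = 5.6000 ms
Link 2: t_trans = 16000/(2*10^6) s = 8.0000 ms; t_prop = 400/200000 s = 2.0000 ms; subtotal = 10.0000 ms
Link 3: t_trans = 16000/(50*10^6) s = 0.3200 ms; t_prop = 100/200000 s = 0.5000 ms; subtotal = 0.8200 ms
End-to-end = 5.6000 + 10.0000 + 0.8200 = 16.4200 ms -> 16.420 ms (3 dp)

16.420


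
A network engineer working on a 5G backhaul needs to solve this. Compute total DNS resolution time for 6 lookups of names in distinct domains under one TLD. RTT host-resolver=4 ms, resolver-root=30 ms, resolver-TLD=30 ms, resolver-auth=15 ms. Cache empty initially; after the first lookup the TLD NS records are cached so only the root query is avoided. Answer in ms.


Lookup 1 (cold cache): local + root + TLD + auth = 4 + 30 + 30 + 15 = 79 ms
Lookups 2..6 (TLD NS cached -> skip root; new domain -> still ask TLD and auth): local + TLD + auth = 4 + 30 + 15 = 49 ms each
Remaining 5 lookups: 5 * 49 = 245 ms
Total = 79 + 245 = 324 ms

324


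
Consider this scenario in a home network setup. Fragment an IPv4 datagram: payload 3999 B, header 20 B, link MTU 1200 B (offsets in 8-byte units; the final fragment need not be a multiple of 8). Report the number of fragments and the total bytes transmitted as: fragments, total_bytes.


Max data per non-final fragment = floor((MTU - header)/8)*8 = floor((1200 - 20)/8)*8 = floor(1180/8)*8 = 1176 B
Final fragment needs no 8-byte alignment: it can carry up to MTU - header = 1180 B
Non-final fragments needed = ceil((payload - 1180) / 1176) = ceil(2819/1176) = ceil(2.3971) = 3
Number of fragments = 3 + 1 = 4
Fragment sizes (data): 3 * 1176 B + 471 B (last, 471 <= 1180 OK)
Total bytes sent = payload + n_frags * header = 3999 + 4*20 = 3999 + 80 = 4079 B

4, 4079


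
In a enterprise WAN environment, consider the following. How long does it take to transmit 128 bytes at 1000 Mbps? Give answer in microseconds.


Given: packet = 128 bytes, bandwidth = 1000 Mbps
Packet in bits = 128 * 8 = 1024 bits
Bandwidth = 1000 * 10^6 = 1000000000 bps
Time = 1024 / 1000000000 seconds
Time in us = 1024 * 10^6 / 1000000000 = 1.024

1.024


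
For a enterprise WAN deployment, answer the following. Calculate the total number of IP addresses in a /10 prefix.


Given: CIDR prefix /10
Host bits = 32 - 10 = 22
Total addresses = 2^22 = 4194304

4194304


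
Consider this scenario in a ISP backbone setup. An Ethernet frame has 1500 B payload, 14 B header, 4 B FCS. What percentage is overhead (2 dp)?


Given: payload = 1500 B, header = 14 B, trailer = 4 B
Overhead bytes = header + trailer = 14 + 4 = 18
Total frame = payload + overhead = 1500 + 18 = 1518
Overhead % = 18 / 1518 * 100 = 1.1858% -> 1.19% (2 dp)

1.19


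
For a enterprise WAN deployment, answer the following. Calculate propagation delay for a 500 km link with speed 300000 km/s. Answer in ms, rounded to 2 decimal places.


Given: distance = 500 km, speed = 300000 km/s
Delay = distance / speed = 500 / 300000 seconds
Delay in ms = 500 * 1000 / 300000
Delay = 1.6667 ms
Rounded to 2 dp = 1.67 ms

1.67


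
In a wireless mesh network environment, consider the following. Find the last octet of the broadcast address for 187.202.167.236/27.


Given: IP = 187.202.167.236, prefix = /27
Host bits = 32 - 27 = 5
Network last octet = 236 AND mask = 224
Host part size = 2^5 - 1 = 31
Broadcast last octet = 224 OR 31 = 255

255


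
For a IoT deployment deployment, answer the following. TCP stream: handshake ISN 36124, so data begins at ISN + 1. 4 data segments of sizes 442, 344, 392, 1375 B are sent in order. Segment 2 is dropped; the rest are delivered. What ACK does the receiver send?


SYN uses sequence number 36124; first data byte = ISN + 1 = 36125.
Segment 1: SEQ = 36125, len = 442 B, covers [36125, 36566]
Segment 2: SEQ = 36567, len = 344 B, covers [36567, 36910] [LOST]
Segment 3: SEQ = 36911, len = 392 B, covers [36911, 37302]
Segment 4: SEQ = 37303, len = 1375 B, covers [37303, 38677]
In-order data received: bytes [36125, 36566] (segments 1..1).
Segment 2 missing -> gap begins at byte 36567; later segments buffered out of order.
Cumulative ACK = next expected in-order byte = 36125 + 442 = 36567

36567


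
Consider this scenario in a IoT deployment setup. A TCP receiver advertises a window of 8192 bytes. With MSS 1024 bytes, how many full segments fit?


Given: RWND = 8192 bytes, MSS = 1024 bytes
Full segments = floor(RWND / MSS)
Full segments = floor(8192 / 1024)
Full segments = floor(8.0) = 8

8


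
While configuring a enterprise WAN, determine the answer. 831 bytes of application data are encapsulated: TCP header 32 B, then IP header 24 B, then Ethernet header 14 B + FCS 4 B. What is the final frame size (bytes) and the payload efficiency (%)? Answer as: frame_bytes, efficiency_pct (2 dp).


TCP segment = 831 + 32 = 863 B
IP packet = 863 + 24 = 887 B
Ethernet frame = 887 + 14 + 4 = 905 B
Efficiency = app / frame = 831 / 905 = 0.918232 = 91.8232% -> 91.82% (2 dp)

905, 91.82


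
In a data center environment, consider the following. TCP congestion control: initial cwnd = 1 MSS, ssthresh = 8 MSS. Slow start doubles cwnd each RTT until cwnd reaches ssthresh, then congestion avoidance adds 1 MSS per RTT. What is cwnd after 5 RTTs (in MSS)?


RTT 0: cwnd = 1 MSS (initial)
RTT 1: cwnd = 2 MSS (slow start, doubled)
RTT 2: cwnd = 4 MSS (slow start, doubled)
RTT 3: cwnd = 8 MSS (slow start, doubled)
RTT 4: cwnd = 9 MSS (congestion avoidance, +1)
RTT 5: cwnd = 10 MSS (congestion avoidance, +1)

10


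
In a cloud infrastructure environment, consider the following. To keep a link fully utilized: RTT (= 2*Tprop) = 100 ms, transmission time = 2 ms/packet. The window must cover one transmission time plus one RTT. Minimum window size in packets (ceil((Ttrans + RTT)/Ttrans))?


Given: Ttrans = 2 ms, RTT = 100 ms (= 2 * Tprop, Tprop = 50 ms)
Time until first ACK returns = Ttrans + RTT = 2 + 100 = 102 ms
Need W * Ttrans >= Ttrans + RTT  ->  W >= (Ttrans + RTT) / Ttrans
(Ttrans + RTT) / Ttrans = 102 / 2 = 51
W_min = ceil(51) = 51

51


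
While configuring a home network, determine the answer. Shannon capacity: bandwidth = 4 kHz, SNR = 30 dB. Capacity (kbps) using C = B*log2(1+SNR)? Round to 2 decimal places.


Given: B = 4 kHz, SNR = 30 dB
SNR linear = 10^(30/10) = 1000
1 + SNR = 1001
log2(1001) = 9.9672262588
C = 4 * 1000 * 9.9672262588 = 39868.9050 bps
C = 39.868905 kbps -> 39.87 kbps (2 dp)

39.87


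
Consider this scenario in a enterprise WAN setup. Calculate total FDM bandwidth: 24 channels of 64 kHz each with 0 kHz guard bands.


Given: 24 channels, 64 kHz each, guard = 0 kHz
Channel bandwidth = 24 * 64 = 1536 kHz
Guard bands = 23 gaps * 0 kHz = 0 kHz
Total = 1536 + 0 = 1536 kHz

1536


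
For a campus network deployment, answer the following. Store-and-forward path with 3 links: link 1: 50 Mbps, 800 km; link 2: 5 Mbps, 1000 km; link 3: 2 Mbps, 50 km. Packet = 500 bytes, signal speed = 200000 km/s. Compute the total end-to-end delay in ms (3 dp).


Packet = 500 bytes = 4000 bits. Store-and-forward: sum (t_trans + t_prop) per link.
Link 1: t_trans = 4000/(50*10^6) s = 0.0800 ms; t_prop = 800/200000 s = 4.0000 ms; subtotal = 4.0800 ms
Link 2: t_trans = 4000/(5*10^6) s = 0.8000 ms; t_prop = 1000/200000 s = 5.0000 ms; subtotal = 5.8000 ms
Link 3: t_trans = 4000/(2*10^6) s = 2.0000 ms; t_prop = 50/200000 s = 0.2500 ms; subtotal = 2.2500 ms
End-to-end = 4.0800 + 5.8000 + 2.2500 = 12.1300 ms -> 12.130 ms (3 dp)

12.130


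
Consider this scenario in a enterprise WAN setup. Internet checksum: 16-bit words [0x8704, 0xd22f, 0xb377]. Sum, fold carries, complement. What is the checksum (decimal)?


Given words: [0x8704, 0xd22f, 0xb377]
Step 1: Sum all words
Raw sum = 34564 + 53807 + 45943 = 134314
Step 2: Fold carry: (3242 + 2) = 3244
One's complement = ~3244 & 0xFFFF = 62291

62291


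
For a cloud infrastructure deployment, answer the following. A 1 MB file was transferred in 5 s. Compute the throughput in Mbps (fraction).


Given: file = 1 MB, time = 5 s
File in Mb = 1 * 8 = 8 Mb
Throughput = 8 / 5 Mbps
Throughput = 8/5 Mbps

8/5


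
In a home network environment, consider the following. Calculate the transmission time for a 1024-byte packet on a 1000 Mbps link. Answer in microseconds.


Given: packet = 1024 bytes, bandwidth = 1000 Mbps
Packet in bits = 1024 * 8 = 8192 bits
Bandwidth = 1000 * 10^6 = 1000000000 bps
Time = 8192 / 1000000000 seconds
Time in us = 8192 * 10^6 / 1000000000 = 8.192

8.192


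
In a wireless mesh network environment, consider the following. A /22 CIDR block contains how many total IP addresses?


Given: CIDR prefix /22
Host bits = 32 - 22 = 10
Total addresses = 2^10 = 1024

1024


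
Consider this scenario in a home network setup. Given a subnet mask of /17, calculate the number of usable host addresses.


Given: subnet mask /17
Host bits = 32 - 17 = 15
Total addresses = 2^15 = 32768
Usable hosts = 32768 - 2 (network + broadcast) = 32766

32766


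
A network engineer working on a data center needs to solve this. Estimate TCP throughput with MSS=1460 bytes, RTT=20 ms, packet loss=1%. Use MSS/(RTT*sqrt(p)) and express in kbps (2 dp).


Given: MSS = 1460 bytes, RTT = 20 ms, loss = 1%
RTT in seconds = 20 / 1000 = 0.02
Loss rate = 1% = 0.01
sqrt(loss) = sqrt(0.01) = 0.1
Throughput (bytes/s) = 1460 / (0.02 * 0.1) = 730000.0000
Throughput (kbps) = 730000.0000 * 8 / 1000 = 5840.000000 -> 5840.00 kbps (2 dp)

5840.00


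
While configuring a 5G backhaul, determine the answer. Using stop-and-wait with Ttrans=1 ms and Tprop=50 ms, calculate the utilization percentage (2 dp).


Given: Ttrans = 1 ms, Tprop = 50 ms
RTT = 2 * Tprop = 2 * 50 = 100 ms
U = Ttrans / (Ttrans + RTT)
U = 1 / (1 + 100)
U = 1 / 101 = 0.009901
U% = 0.99%

0.99


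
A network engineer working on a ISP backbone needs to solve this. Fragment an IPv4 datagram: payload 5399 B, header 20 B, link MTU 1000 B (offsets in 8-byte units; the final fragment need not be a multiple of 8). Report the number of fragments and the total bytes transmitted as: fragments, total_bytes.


Max data per non-final fragment = floor((MTU - header)/8)*8 = floor((1000 - 20)/8)*8 = floor(980/8)*8 = 976 B
Final fragment needs no 8-byte alignment: it can carry up to MTU - header = 980 B
Non-final fragments needed = ceil((payload - 980) / 976) = ceil(4419/976) = ceil(4.5277) = 5
Number of fragments = 5 + 1 = 6
Fragment sizes (data): 5 * 976 B + 519 B (last, 519 <= 980 OK)
Total bytes sent = payload + n_frags * header = 5399 + 6*20 = 5399 + 120 = 5519 B

6, 5519


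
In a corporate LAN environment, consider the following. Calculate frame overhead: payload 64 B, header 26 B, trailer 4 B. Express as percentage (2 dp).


Given: payload = 64 B, header = 26 B, trailer = 4 B
Overhead bytes = header + trailer = 26 + 4 = 30
Total frame = payload + overhead = 64 + 30 = 94
Overhead % = 30 / 94 * 100 = 31.9149% -> 31.91% (2 dp)

31.91


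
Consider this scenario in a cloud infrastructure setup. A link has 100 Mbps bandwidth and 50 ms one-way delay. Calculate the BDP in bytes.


Given: bandwidth = 100 Mbps, delay = 50 ms
BDP in bits = 100 * 10^6 * 50 / 1000
BDP in bits = 5000000
BDP in bytes = 5000000 / 8 = 625000

625000


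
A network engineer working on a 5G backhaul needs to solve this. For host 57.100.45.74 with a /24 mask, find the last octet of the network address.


Given: IP = 57.100.45.74, prefix = /24
Subnet mask = 255.255.255.0
Last octet of IP: 74
Last octet of mask: 0
Network last octet = 74 AND 0 = 0

0


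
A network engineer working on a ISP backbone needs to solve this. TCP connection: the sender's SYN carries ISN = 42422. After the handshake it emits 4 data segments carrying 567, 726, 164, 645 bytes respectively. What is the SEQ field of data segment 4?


The SYN occupies sequence number ISN = 42422, so the first data byte is ISN + 1 = 42423.
SEQ of data segment i = (ISN + 1) + sum of payload sizes of segments 1..i-1.
Segment 1: SEQ = 42423, payload = 567 bytes
Segment 2: SEQ = 42990, payload = 726 bytes
Segment 3: SEQ = 43716, payload = 164 bytes
Segment 4: SEQ = 43880, payload = 645 bytes
SEQ of segment 4 = 42423 + 567 + 726 + 164 = 43880

43880


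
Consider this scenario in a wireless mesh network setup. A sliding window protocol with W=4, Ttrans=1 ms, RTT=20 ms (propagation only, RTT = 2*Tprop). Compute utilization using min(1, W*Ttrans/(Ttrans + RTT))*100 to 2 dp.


Given: W = 4, Ttrans = 1 ms, RTT = 20 ms (= 2 * Tprop, Tprop = 10 ms)
Cycle time = Ttrans + RTT = 1 + 20 = 21 ms (first packet sent until its ACK returns)
W * Ttrans = 4 * 1 = 4 ms of sending per cycle
W * Ttrans / (Ttrans + RTT) = 4 / 21 = 0.190476
U = min(1, 0.190476) = 0.190476
U% = 19.05%

19.05


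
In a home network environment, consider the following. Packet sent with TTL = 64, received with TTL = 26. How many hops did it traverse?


Given: initial TTL = 64, received TTL = 26
Hops = initial TTL - received TTL
Hops = 64 - 26 = 38

38


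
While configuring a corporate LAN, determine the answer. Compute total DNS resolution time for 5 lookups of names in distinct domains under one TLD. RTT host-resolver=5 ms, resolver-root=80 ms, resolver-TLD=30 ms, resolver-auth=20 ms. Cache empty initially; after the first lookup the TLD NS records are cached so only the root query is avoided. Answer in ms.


Lookup 1 (cold cache): local + root + TLD + auth = 5 + 80 + 30 + 20 = 135 ms
Lookups 2..5 (TLD NS cached -> skip root; new domain -> still ask TLD and auth): local + TLD + auth = 5 + 30 + 20 = 55 ms each
Remaining 4 lookups: 4 * 55 = 220 ms
Total = 135 + 220 = 355 ms

355


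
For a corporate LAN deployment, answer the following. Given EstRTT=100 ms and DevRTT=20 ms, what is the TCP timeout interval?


Given: EstRTT = 100 ms, DevRTT = 20 ms
Timeout = EstRTT + 4 * DevRTT
4 * DevRTT = 4 * 20 = 80
Timeout = 100 + 80 = 180 ms

180


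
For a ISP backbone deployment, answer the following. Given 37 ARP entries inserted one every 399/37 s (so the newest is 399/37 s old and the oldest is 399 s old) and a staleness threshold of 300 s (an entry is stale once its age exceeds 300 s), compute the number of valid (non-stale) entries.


Ages are k * 399/37 s for k = 1..37 (spacing = 10.7838 s).
Entry k is valid iff k * 399/37 <= 300 iff k <= 37 * 300 / 399 = 27.8195
n_valid = floor(27.8195) = 27
(n_stale = 37 - 27 = 10)

27


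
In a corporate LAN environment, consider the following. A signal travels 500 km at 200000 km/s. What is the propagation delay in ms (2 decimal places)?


Given: distance = 500 km, speed = 200000 km/s
Delay = distance / speed = 500 / 200000 seconds
Delay in ms = 500 * 1000 / 200000
Delay = 2.5000 ms
Rounded to 2 dp = 2.50 ms

2.50


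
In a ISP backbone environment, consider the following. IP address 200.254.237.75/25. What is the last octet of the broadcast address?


Given: IP = 200.254.237.75, prefix = /25
Host bits = 32 - 25 = 7
Network last octet = 75 AND mask = 0
Host part size = 2^7 - 1 = 127
Broadcast last octet = 0 OR 127 = 127

127


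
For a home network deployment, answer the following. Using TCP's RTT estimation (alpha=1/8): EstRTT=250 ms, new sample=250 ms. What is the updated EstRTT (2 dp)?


Given: EstRTT = 250 ms, SampleRTT = 250 ms, alpha = 1/8
New EstRTT = (1 - alpha) * EstRTT + alpha * SampleRTT
(7/8) * 250 = 218.75
(1/8) * 250 = 31.25
New EstRTT = 218.75 + 31.25 = 250 ms -> 250.00 ms (2 dp)

250.00


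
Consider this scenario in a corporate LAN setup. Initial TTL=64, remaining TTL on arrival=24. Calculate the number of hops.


Given: initial TTL = 64, received TTL = 24
Hops = initial TTL - received TTL
Hops = 64 - 24 = 40

40


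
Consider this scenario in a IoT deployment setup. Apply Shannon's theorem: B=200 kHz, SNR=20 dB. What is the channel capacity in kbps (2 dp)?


Given: B = 200 kHz, SNR = 20 dB
SNR linear = 10^(20/10) = 100
1 + SNR = 101
log2(101) = 6.6582114828
C = 200 * 1000 * 6.6582114828 = 1331642.2966 bps
C = 1331.642297 kbps -> 1331.64 kbps (2 dp)

1331.64


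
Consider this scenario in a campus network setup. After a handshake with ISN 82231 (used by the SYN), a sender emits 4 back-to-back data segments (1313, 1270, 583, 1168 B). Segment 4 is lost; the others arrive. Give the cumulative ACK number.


SYN uses sequence number 82231; first data byte = ISN + 1 = 82232.
Segment 1: SEQ = 82232, len = 1313 B, covers [82232, 83544]
Segment 2: SEQ = 83545, len = 1270 B, covers [83545, 84814]
Segment 3: SEQ = 84815, len = 583 B, covers [84815, 85397]
Segment 4: SEQ = 85398, len = 1168 B, covers [85398, 86565] [LOST]
In-order data received: bytes [82232, 85397] (segments 1..3).
Segment 4 missing -> gap begins at byte 85398.
Cumulative ACK = next expected in-order byte = 82232 + 1313 + 1270 + 583 = 85398

85398


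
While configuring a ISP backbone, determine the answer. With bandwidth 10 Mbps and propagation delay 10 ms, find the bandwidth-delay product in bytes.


Given: bandwidth = 10 Mbps, delay = 10 ms
BDP in bits = 10 * 10^6 * 10 / 1000
BDP in bits = 100000
BDP in bytes = 100000 / 8 = 12500

12500


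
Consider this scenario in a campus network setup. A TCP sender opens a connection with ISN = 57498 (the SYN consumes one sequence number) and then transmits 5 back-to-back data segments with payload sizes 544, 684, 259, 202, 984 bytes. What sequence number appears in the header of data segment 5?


The SYN occupies sequence number ISN = 57498, so the first data byte is ISN + 1 = 57499.
SEQ of data segment i = (ISN + 1) + sum of payload sizes of segments 1..i-1.
Segment 1: SEQ = 57499, payload = 544 bytes
Segment 2: SEQ = 58043, payload = 684 bytes
Segment 3: SEQ = 58727, payload = 259 bytes
Segment 4: SEQ = 58986, payload = 202 bytes
Segment 5: SEQ = 59188, payload = 984 bytes
SEQ of segment 5 = 57499 + 544 + 684 + 259 + 202 = 59188

59188


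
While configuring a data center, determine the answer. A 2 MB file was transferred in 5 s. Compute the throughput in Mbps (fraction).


Given: file = 2 MB, time = 5 s
File in Mb = 2 * 8 = 16 Mb
Throughput = 16 / 5 Mbps
Throughput = 16/5 Mbps

16/5


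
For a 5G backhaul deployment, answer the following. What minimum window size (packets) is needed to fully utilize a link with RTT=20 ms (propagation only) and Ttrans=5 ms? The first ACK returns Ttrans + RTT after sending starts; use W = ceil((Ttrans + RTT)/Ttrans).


Given: Ttrans = 5 ms, RTT = 20 ms (= 2 * Tprop, Tprop = 10 ms)
Time until first ACK returns = Ttrans + RTT = 5 + 20 = 25 ms
Need W * Ttrans >= Ttrans + RTT  ->  W >= (Ttrans + RTT) / Ttrans
(Ttrans + RTT) / Ttrans = 25 / 5 = 5
W_min = ceil(5) = 5

5


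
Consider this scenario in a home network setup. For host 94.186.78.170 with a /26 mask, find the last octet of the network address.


Given: IP = 94.186.78.170, prefix = /26
Subnet mask = 255.255.255.192
Last octet of IP: 170
Last octet of mask: 192
Network last octet = 170 AND 192 = 128

128


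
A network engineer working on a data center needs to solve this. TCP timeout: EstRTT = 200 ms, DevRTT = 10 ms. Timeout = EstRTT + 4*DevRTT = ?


Given: EstRTT = 200 ms, DevRTT = 10 ms
Timeout = EstRTT + 4 * DevRTT
4 * DevRTT = 4 * 10 = 40
Timeout = 200 + 40 = 240 ms

240


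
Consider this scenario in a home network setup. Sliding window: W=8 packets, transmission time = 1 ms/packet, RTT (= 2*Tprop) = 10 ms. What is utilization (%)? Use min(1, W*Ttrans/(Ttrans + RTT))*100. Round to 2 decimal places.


Given: W = 8, Ttrans = 1 ms, RTT = 10 ms (= 2 * Tprop, Tprop = 5 ms)
Cycle time = Ttrans + RTT = 1 + 10 = 11 ms (first packet sent until its ACK returns)
W * Ttrans = 8 * 1 = 8 ms of sending per cycle
W * Ttrans / (Ttrans + RTT) = 8 / 11 = 0.727273
U = min(1, 0.727273) = 0.727273
U% = 72.73%

72.73


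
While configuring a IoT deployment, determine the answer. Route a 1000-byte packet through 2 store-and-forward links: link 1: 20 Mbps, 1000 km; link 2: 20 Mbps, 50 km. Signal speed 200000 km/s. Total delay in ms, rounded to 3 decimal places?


Packet = 1000 bytes = 8000 bits. Store-and-forward: sum (t_trans + t_prop) per link.
Link 1: t_trans = 8000/(20*10^6) s = 0.4000 ms; t_prop = 1000/200000 s = 5.0000 ms; subtotal = 5.4000 ms
Link 2: t_trans = 8000/(20*10^6) s = 0.4000 ms; t_prop = 50/200000 s = 0.2500 ms; subtotal = 0.6500 ms
End-to-end = 5.4000 + 0.6500 = 6.0500 ms -> 6.050 ms (3 dp)

6.050


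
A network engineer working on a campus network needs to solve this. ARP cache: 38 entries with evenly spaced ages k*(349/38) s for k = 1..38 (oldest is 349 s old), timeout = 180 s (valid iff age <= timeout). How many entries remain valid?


Ages are k * 349/38 s for k = 1..38 (spacing = 9.1842 s).
Entry k is valid iff k * 349/38 <= 180 iff k <= 38 * 180 / 349 = 19.5989
n_valid = floor(19.5989) = 19
(n_stale = 38 - 19 = 19)

19


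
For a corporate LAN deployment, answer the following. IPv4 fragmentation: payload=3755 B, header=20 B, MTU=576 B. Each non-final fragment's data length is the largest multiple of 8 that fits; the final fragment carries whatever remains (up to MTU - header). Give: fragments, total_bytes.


Max data per non-final fragment = floor((MTU - header)/8)*8 = floor((576 - 20)/8)*8 = floor(556/8)*8 = 552 B
Final fragment needs no 8-byte alignment: it can carry up to MTU - header = 556 B
Non-final fragments needed = ceil((payload - 556) / 552) = ceil(3199/552) = ceil(5.7953) = 6
Number of fragments = 6 + 1 = 7
Fragment sizes (data): 6 * 552 B + 443 B (last, 443 <= 556 OK)
Total bytes sent = payload + n_frags * header = 3755 + 7*20 = 3755 + 140 = 3895 B

7, 3895


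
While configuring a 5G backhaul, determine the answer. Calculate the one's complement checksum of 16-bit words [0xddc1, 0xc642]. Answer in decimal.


Given words: [0xddc1, 0xc642]
Step 1: Sum all words
Raw sum = 56769 + 50754 = 107523
Step 2: Fold carry: (41987 + 1) = 41988
One's complement = ~41988 & 0xFFFF = 23547

23547


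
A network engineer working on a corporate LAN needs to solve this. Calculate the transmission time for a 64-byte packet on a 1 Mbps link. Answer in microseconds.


Given: packet = 64 bytes, bandwidth = 1 Mbps
Packet in bits = 64 * 8 = 512 bits
Bandwidth = 1 * 10^6 = 1000000 bps
Time = 512 / 1000000 seconds
Time in us = 512 * 10^6 / 1000000 = 512

512


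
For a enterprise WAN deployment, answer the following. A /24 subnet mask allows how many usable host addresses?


Given: subnet mask /24
Host bits = 32 - 24 = 8
Total addresses = 2^8 = 256
Usable hosts = 256 - 2 (network + broadcast) = 254

254


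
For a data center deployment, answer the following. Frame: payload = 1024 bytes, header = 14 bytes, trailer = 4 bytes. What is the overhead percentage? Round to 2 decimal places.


Given: payload = 1024 B, header = 14 B, trailer = 4 B
Overhead bytes = header + trailer = 14 + 4 = 18
Total frame = payload + overhead = 1024 + 18 = 1042
Overhead % = 18 / 1042 * 100 = 1.7274% -> 1.73% (2 dp)

1.73


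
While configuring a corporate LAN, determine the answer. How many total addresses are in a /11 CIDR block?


Given: CIDR prefix /11
Host bits = 32 - 11 = 21
Total addresses = 2^21 = 2097152

2097152


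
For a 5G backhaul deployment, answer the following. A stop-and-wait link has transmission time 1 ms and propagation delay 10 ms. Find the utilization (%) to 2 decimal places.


Given: Ttrans = 1 ms, Tprop = 10 ms
RTT = 2 * Tprop = 2 * 10 = 20 ms
U = Ttrans / (Ttrans + RTT)
U = 1 / (1 + 20)
U = 1 / 21 = 0.047619
U% = 4.76%

4.76
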